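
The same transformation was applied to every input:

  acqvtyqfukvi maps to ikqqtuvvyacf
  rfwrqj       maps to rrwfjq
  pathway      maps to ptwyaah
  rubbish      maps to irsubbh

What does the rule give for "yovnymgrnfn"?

nnnorvyyfgm

In each case the input is transformed by: sort the characters into alphabetical order, then move the first 3 characters to the end (rotate left by 3).
On "yovnymgrnfn": the first step gives "fgmnnnorvyy", and the second then gives "nnnorvyyfgm".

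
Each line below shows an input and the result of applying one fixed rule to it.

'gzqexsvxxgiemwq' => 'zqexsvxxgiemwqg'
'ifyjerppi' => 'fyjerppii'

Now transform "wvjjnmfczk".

vjjnmfczkw

The rule is to move the first character to the end.
For "wvjjnmfczk" the result is "vjjnmfczkw".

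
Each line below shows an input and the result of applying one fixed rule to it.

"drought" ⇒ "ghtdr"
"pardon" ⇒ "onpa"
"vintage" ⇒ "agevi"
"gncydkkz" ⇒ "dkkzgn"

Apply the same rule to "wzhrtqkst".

tqkstwz

What's happening: move the first 2 characters to the end (rotate left by 2), then delete the first 2 characters.
On "wzhrtqkst": the first step gives "hrtqkstwz", and the second then gives "tqkstwz".
(Check on "gncydkkz": → "cydkkzgn" → "dkkzgn" ✓)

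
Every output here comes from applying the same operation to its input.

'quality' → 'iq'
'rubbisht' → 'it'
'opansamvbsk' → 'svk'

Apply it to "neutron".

In each case the input is transformed by: move the first 2 characters to the end (rotate left by 2), then keep one character in every 3, starting at position 3 (positions 3rd, 6th, 9th, ...).
Starting from "neutron": after the first operation, "utronne"; after the second, "rn".
(Check on "opansamvbsk": → "ansamvbskop" → "svk" ✓)

rn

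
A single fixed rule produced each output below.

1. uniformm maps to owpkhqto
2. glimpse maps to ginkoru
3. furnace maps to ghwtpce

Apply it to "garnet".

In each case the input is transformed by: shift every letter 2 places forward in the alphabet (wrapping around), then move the last character to the front.
Starting from "garnet": after the first operation, "ictpgv"; after the second, "victpg".

victpg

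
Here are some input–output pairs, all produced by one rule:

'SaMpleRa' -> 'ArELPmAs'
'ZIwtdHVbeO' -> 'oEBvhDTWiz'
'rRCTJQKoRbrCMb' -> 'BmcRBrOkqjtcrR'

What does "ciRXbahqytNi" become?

The pattern: reverse the string, then flip the case of every letter.
On "ciRXbahqytNi": the first step gives "iNtyqhabXRic", and the second then gives "InTYQHABxrIC".

InTYQHABxrIC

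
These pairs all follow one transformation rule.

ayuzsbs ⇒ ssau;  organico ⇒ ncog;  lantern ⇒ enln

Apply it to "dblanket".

What's happening: keep every other character starting from the first (positions 1st, 3rd, 5th, ...), then swap the front and back halves of the string.
Applying both steps to "dblanket": "dlne", then "nedl".

nedl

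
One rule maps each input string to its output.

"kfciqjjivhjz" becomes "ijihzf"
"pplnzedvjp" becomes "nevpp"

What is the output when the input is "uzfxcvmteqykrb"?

What's happening: move the first 3 characters to the end (rotate left by 3), then keep every other character starting from the first (positions 1st, 3rd, 5th, ...).
Starting from "uzfxcvmteqykrb": after the first operation, "xcvmteqykrbuzf"; after the second, "xvtqkbz".

xvtqkbz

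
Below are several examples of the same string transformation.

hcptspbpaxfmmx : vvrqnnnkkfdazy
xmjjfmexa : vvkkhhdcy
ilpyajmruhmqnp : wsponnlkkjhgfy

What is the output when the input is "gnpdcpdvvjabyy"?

The pattern: sort the characters into reverse alphabetical order, then shift every letter 2 places backward in the alphabet (wrapping around).
Starting from "gnpdcpdvvjabyy": after the first operation, "yyvvppnjgddcba"; after the second, "wwttnnlhebbazy".

wwttnnlhebbazy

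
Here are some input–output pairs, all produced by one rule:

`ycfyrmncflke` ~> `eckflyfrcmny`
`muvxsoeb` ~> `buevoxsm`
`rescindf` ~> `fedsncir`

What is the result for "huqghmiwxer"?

The pattern: take characters alternately from the front and the back (1st, last, 2nd, 2nd-last, ...), then move the first character to the end.
"huqghmiwxer" → "hrueqxgwhim" → "rueqxgwhimh".
(Check on "ycfyrmncflke": → "yeckflyfrcmn" → "eckflyfrcmny" ✓)

rueqxgwhimh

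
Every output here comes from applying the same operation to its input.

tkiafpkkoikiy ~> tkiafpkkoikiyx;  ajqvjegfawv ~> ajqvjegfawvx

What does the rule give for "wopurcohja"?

Looking at the pairs, the operation is to append "x".
For "wopurcohja" the result is "wopurcohjax".

wopurcohjax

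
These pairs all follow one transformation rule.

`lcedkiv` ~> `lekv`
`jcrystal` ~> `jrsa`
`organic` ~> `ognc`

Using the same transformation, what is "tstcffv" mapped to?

ttfv

What's happening: keep every other character starting from the first (positions 1st, 3rd, 5th, ...).
On "tstcffv" that produces "ttfv".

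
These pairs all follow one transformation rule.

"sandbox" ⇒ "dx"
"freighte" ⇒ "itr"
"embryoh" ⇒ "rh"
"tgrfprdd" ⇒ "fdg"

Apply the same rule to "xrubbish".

Looking at the pairs, the operation is to move the first 2 characters to the end (rotate left by 2), then keep one character in every 3, starting at position 2 (positions 2nd, 5th, 8th, ...).
Working it through for "xrubbish": intermediate "ubbishxr", final "bsr".

bsr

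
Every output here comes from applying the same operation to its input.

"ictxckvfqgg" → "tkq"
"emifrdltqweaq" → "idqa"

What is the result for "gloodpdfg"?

opg

Each output is the input with this applied: keep one character in every 3, starting at position 3 (positions 3rd, 6th, 9th, ...).
So "gloodpdfg" becomes "opg".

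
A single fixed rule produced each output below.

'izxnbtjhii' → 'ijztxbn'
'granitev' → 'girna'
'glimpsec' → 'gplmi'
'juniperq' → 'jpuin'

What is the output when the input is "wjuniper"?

Each output is the input with this applied: delete the last 3 characters, then take characters alternately from the front and the back (1st, last, 2nd, 2nd-last, ...).
Working it through for "wjuniper": intermediate "wjuni", final "wijnu".

wijnu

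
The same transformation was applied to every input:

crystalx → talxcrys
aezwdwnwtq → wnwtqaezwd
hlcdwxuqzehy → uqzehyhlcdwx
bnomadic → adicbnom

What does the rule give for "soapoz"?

In each case the input is transformed by: swap the front and back halves of the string.
On "soapoz" that produces "pozsoa".

pozsoa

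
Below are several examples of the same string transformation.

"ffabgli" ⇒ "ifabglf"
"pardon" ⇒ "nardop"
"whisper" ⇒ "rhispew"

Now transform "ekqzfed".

Each output is the input with this applied: swap the first and last characters.
So "ekqzfed" becomes "dkqzfee".

dkqzfee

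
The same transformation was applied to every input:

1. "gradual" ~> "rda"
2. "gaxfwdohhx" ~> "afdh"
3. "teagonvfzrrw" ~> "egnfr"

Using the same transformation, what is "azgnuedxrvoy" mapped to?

znexv

The transformation: delete the last character, then keep every other character starting from the second (positions 2nd, 4th, 6th, ...).
On "azgnuedxrvoy": the first step gives "azgnuedxrvo", and the second then gives "znexv".
(Check on "gradual": → "gradua" → "rda" ✓)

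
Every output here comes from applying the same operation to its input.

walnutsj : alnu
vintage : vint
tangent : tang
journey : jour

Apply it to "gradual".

What's happening: move the last 3 characters to the front (rotate right by 3), then keep only the last 4 characters.
"gradual" → "grad".

grad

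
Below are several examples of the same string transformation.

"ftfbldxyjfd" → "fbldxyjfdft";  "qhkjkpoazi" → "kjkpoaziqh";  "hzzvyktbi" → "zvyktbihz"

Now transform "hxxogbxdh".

xogbxdhhx

The pattern: move the first 2 characters to the end (rotate left by 2).
Applying that to "hxxogbxdh" gives "xogbxdhhx".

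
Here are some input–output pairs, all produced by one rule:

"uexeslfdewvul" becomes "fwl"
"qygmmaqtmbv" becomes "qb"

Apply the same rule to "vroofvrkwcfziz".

rci

The transformation: keep one character in every 3, starting at position 1 (positions 1st, 4th, 7th, ...), then delete the first 2 characters.
Starting from "vroofvrkwcfziz": after the first operation, "vorci"; after the second, "rci".
(Check on "uexeslfdewvul": → "uefwl" → "fwl" ✓)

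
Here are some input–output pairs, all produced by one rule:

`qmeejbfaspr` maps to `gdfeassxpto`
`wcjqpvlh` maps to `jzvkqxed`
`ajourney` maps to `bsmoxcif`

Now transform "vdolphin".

The rule is to shift every letter 12 places backward in the alphabet (wrapping around), then move the last 3 characters to the front (rotate right by 3).
For "vdolphin" the result is "vwbjrczd".

vwbjrczd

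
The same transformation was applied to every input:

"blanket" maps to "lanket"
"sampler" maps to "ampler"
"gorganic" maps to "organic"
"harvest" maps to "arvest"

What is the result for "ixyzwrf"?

xyzwrf

Rule — delete the first character.
For "ixyzwrf" the result is "xyzwrf".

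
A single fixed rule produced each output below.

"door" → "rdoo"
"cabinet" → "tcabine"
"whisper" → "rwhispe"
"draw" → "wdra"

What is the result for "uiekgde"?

euiekgd

Each output is the input with this applied: move the last character to the front.
"uiekgde" → "euiekgd".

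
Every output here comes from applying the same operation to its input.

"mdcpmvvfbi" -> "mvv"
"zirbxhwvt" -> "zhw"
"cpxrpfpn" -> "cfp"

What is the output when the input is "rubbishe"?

What's happening: swap each adjacent pair of characters (1↔2, 3↔4, ...), then keep one character in every 3, starting at position 2 (positions 2nd, 5th, 8th, ...).
Working it through for "rubbishe": intermediate "urbbsieh", final "rsh".

rsh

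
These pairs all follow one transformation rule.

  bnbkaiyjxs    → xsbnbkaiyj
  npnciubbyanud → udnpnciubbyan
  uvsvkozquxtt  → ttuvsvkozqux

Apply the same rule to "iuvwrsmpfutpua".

In each case the input is transformed by: move the last 2 characters to the front (rotate right by 2).
"iuvwrsmpfutpua" → "uaiuvwrsmpfutp".

uaiuvwrsmpfutp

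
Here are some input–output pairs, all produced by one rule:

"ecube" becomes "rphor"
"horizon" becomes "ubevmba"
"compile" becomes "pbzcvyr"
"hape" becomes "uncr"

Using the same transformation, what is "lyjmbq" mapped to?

ylwzod

Looking at the pairs, the operation is to shift every letter 13 places forward in the alphabet (wrapping around) — i.e. ROT13.
Doing the same to "lyjmbq": "ylwzod".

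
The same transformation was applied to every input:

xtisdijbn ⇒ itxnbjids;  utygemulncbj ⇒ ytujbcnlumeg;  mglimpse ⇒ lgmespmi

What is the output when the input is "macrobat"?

The pattern: move the first 3 characters to the end (rotate left by 3), then reverse the string.
On "macrobat" that produces "camtabor".

camtabor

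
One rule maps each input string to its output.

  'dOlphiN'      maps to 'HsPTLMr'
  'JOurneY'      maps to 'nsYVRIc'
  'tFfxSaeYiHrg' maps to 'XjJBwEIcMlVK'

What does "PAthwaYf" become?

teXLAEcJ

The rule is to shift every letter 4 places forward in the alphabet (wrapping around), then flip the case of every letter.
On "PAthwaYf" that produces "teXLAEcJ".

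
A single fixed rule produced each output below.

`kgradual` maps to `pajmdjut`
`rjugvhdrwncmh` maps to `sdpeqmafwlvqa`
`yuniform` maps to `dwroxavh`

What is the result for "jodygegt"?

xmhpnpcs

The rule is to move the first character to the end, then shift every letter 9 places forward in the alphabet (wrapping around).
Starting from "jodygegt": after the first operation, "odygegtj"; after the second, "xmhpnpcs".
(Check on "rjugvhdrwncmh": → "jugvhdrwncmhr" → "sdpeqmafwlvqa" ✓)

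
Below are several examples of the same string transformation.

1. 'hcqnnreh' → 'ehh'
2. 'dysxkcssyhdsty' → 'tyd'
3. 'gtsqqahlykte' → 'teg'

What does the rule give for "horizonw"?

nwh

Rule — move the last 2 characters to the front (rotate right by 2), then keep only the first 3 characters.
For "horizonw" the result is "nwh".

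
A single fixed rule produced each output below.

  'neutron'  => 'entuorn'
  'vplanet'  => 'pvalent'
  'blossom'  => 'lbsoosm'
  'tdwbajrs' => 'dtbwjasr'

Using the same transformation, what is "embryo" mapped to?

What's happening: swap each adjacent pair of characters (1↔2, 3↔4, ...).
So "embryo" becomes "merboy".

merboy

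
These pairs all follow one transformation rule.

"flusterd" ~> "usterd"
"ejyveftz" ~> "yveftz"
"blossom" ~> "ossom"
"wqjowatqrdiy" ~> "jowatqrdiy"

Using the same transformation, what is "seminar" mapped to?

The transformation: delete the first 2 characters.
For "seminar" the result is "minar".

minar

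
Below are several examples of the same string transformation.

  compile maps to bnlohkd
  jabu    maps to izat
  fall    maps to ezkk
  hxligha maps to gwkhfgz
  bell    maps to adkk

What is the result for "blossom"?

What's happening: shift every letter 1 place backward in the alphabet (wrapping around).
Applying that to "blossom" gives "aknrrnl".

aknrrnl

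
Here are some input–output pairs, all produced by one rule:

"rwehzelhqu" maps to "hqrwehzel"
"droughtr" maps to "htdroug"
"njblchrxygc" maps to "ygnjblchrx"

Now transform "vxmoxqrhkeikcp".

kcvxmoxqrhkei

What's happening: delete the last character, then move the last 2 characters to the front (rotate right by 2).
On "vxmoxqrhkeikcp": the first step gives "vxmoxqrhkeikc", and the second then gives "kcvxmoxqrhkei".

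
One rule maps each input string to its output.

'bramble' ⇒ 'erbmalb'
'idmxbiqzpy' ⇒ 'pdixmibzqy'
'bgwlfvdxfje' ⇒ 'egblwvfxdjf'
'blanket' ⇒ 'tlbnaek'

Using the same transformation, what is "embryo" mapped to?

ymerbo

Each output is the input with this applied: swap each adjacent pair of characters (1↔2, 3↔4, ...), then move the last character to the front.
For "embryo", step one produces "merboy"; step two turns that into "ymerbo".
(Check on "blanket": → "lbnaekt" → "tlbnaek" ✓)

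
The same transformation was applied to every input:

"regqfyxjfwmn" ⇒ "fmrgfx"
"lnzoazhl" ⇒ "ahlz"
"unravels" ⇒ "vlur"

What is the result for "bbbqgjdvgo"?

dgbbg

What's happening: keep every other character starting from the first (positions 1st, 3rd, 5th, ...), then move the last 2 characters to the front (rotate right by 2).
For "bbbqgjdvgo", step one produces "bbgdg"; step two turns that into "dgbbg".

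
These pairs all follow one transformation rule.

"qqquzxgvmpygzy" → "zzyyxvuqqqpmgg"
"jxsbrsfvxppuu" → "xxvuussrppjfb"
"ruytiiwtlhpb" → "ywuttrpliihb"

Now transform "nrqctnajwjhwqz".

zwwtrqqnnjjhca

Looking at the pairs, the operation is to sort the characters into reverse alphabetical order.
Doing the same to "nrqctnajwjhwqz": "zwwtrqqnnjjhca".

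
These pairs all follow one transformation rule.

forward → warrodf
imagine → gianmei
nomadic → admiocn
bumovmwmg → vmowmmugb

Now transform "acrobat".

obracta

Rule — take characters alternately from the front and the back (1st, last, 2nd, 2nd-last, ...), then reverse the string.
On "acrobat": the first step gives "atcarbo", and the second then gives "obracta".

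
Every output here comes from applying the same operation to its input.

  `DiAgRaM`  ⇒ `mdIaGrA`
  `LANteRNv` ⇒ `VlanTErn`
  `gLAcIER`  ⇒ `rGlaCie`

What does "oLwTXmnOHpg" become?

The pattern: flip the case of every letter, then move the last character to the front.
For "oLwTXmnOHpg", step one produces "OlWtxMNohPG"; step two turns that into "GOlWtxMNohP".
(Check on "DiAgRaM": → "dIaGrAm" → "mdIaGrA" ✓)

GOlWtxMNohP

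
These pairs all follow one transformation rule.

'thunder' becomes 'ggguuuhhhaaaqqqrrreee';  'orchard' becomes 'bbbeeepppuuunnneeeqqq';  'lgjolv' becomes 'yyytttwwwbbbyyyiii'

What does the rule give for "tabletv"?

In each case the input is transformed by: shift every letter 13 places forward in the alphabet (wrapping around) — i.e. ROT13, then repeat every character 3 times.
Applying both steps to "tabletv": "gnoyrgi", then "gggnnnoooyyyrrrgggiii".

gggnnnoooyyyrrrgggiii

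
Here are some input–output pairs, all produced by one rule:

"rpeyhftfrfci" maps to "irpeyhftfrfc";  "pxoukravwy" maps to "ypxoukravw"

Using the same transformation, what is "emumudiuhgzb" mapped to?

bemumudiuhgz

Each output is the input with this applied: move the last character to the front.
Applying that to "emumudiuhgzb" gives "bemumudiuhgz".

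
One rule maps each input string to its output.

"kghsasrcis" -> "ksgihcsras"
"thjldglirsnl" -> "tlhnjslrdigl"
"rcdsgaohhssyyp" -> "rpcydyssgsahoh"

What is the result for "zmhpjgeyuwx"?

Looking at the pairs, the operation is to take characters alternately from the front and the back (1st, last, 2nd, 2nd-last, ...).
So "zmhpjgeyuwx" becomes "zxmwhupyjeg".

zxmwhupyjeg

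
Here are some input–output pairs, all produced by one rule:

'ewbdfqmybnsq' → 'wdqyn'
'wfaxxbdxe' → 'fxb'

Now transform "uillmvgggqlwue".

ilvgqw

Rule — delete the last 2 characters, then keep every other character starting from the second (positions 2nd, 4th, 6th, ...).
On "uillmvgggqlwue": the first step gives "uillmvgggqlw", and the second then gives "ilvgqw".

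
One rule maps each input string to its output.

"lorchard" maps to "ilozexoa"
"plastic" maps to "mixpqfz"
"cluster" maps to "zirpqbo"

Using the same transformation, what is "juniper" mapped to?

grkfmbo

Looking at the pairs, the operation is to shift every letter 3 places backward in the alphabet (wrapping around).
So "juniper" becomes "grkfmbo".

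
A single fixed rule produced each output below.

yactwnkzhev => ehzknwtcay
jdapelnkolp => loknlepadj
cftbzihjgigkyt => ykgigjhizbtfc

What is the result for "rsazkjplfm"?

In each case the input is transformed by: reverse the string, then delete the first character.
For "rsazkjplfm", step one produces "mflpjkzasr"; step two turns that into "flpjkzasr".

flpjkzasr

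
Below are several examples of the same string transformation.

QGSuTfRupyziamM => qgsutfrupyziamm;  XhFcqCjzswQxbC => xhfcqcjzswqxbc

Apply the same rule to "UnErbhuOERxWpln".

What's happening: convert every letter to lowercase.
So "UnErbhuOERxWpln" becomes "unerbhuoerxwpln".

unerbhuoerxwpln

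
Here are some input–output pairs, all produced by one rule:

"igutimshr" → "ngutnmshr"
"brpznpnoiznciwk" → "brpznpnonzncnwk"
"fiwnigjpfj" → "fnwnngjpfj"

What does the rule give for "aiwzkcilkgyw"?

anwzkcnlkgyw

What's happening: replace every "i" with "n".
Doing the same to "aiwzkcilkgyw": "anwzkcnlkgyw".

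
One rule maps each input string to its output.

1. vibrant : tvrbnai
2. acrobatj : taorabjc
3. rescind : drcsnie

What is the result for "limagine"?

What's happening: swap each adjacent pair of characters (1↔2, 3↔4, ...), then swap the first and last characters.
On "limagine": the first step gives "ilamigen", and the second then gives "nlamigei".

nlamigei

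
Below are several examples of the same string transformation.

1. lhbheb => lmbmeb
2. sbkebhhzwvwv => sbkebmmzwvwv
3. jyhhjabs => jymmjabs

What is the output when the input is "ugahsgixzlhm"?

ugamsgixzlmm

In each case the input is transformed by: replace every "h" with "m".
Doing the same to "ugahsgixzlhm": "ugamsgixzlmm".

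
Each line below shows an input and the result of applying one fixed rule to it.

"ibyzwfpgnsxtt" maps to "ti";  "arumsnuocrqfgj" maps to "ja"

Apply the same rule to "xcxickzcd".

dx

The transformation: move the first character to the end, then keep only the last 2 characters.
Working it through for "xcxickzcd": intermediate "cxickzcdx", final "dx".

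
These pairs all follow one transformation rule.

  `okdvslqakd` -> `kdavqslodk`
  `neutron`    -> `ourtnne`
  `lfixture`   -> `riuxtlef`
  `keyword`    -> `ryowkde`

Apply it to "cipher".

Rule — take characters alternately from the front and the back (1st, last, 2nd, 2nd-last, ...), then move the first 3 characters to the end (rotate left by 3).
On "cipher": the first step gives "crieph", and the second then gives "ephcri".

ephcri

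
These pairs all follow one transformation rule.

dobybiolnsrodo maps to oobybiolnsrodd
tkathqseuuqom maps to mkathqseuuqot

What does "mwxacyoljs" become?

Rule — swap the first and last characters.
"mwxacyoljs" → "swxacyoljm".

swxacyoljm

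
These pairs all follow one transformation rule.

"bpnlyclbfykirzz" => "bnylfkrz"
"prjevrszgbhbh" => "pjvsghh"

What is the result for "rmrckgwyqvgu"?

The rule is to keep every other character starting from the first (positions 1st, 3rd, 5th, ...).
So "rmrckgwyqvgu" becomes "rrkwqg".

rrkwqg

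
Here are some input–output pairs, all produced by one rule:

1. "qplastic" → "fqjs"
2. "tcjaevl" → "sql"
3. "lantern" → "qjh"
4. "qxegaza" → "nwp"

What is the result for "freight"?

Rule — shift every letter 10 places backward in the alphabet (wrapping around), then keep every other character starting from the second (positions 2nd, 4th, 6th, ...).
On "freight": the first step gives "vhuywxj", and the second then gives "hyx".

hyx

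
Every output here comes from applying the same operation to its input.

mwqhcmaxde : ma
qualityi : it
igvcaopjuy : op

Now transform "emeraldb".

al

The rule is to swap the front and back halves of the string, then keep only the first 2 characters.
Applying both steps to "emeraldb": "aldbemer", then "al".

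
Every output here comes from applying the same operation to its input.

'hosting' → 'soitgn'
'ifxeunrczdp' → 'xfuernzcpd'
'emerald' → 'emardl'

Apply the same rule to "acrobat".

The rule is to delete the first character, then swap each adjacent pair of characters (1↔2, 3↔4, ...).
Starting from "acrobat": after the first operation, "crobat"; after the second, "rcbota".

rcbota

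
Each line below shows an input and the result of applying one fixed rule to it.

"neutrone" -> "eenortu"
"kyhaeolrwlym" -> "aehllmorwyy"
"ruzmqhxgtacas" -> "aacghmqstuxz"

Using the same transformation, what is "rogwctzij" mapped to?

cgijotwz

The transformation: delete the first character, then sort the characters into alphabetical order.
Applying that to "rogwctzij" gives "cgijotwz".
(Check on "ruzmqhxgtacas": → "uzmqhxgtacas" → "aacghmqstuxz" ✓)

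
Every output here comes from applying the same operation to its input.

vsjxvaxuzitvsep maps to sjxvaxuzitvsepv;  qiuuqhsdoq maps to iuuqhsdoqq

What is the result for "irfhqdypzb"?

rfhqdypzbi

Looking at the pairs, the operation is to move the first character to the end.
Doing the same to "irfhqdypzb": "rfhqdypzbi".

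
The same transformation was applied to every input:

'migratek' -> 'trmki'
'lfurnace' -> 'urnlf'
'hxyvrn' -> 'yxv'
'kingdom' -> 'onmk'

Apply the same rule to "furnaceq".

The pattern: sort the characters into reverse alphabetical order, then delete the last 3 characters.
On "furnaceq": the first step gives "urqnfeca", and the second then gives "urqnf".

urqnf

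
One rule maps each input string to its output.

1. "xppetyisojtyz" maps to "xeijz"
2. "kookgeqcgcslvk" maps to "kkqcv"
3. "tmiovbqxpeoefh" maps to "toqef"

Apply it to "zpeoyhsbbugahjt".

In each case the input is transformed by: keep one character in every 3, starting at position 1 (positions 1st, 4th, 7th, ...).
Applying that to "zpeoyhsbbugahjt" gives "zosuh".

zosuh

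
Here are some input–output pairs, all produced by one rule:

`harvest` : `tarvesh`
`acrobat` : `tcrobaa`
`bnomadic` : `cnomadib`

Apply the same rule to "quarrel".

luarreq

Rule — swap the first and last characters.
Doing the same to "quarrel": "luarreq".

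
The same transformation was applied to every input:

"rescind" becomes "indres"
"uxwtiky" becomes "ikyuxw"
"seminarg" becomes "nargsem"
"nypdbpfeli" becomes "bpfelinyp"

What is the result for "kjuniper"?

iperkju

Each output is the input with this applied: move the first 3 characters to the end (rotate left by 3), then delete the first character.
Applying both steps to "kjuniper": "niperkju", then "iperkju".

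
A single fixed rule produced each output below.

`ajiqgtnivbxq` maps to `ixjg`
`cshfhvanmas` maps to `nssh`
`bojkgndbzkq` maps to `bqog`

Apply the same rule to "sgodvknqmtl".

qlgv

Looking at the pairs, the operation is to keep one character in every 3, starting at position 2 (positions 2nd, 5th, 8th, ...), then swap the front and back halves of the string.
On "sgodvknqmtl": the first step gives "gvql", and the second then gives "qlgv".
(Check on "cshfhvanmas": → "shns" → "nssh" ✓)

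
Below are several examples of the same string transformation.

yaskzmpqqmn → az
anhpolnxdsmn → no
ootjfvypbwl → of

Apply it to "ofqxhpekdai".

Each output is the input with this applied: keep one character in every 3, starting at position 2 (positions 2nd, 5th, 8th, ...), then keep only the first 2 characters.
Applying both steps to "ofqxhpekdai": "fhki", then "fh".

fh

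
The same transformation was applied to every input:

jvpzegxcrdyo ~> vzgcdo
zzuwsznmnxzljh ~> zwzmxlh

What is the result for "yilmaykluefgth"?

imylegh

The pattern: keep every other character starting from the second (positions 2nd, 4th, 6th, ...).
Applying that to "yilmaykluefgth" gives "imylegh".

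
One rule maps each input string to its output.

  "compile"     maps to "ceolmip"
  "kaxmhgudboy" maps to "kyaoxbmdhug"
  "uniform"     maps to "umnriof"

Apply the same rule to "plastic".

pcliats

What's happening: take characters alternately from the front and the back (1st, last, 2nd, 2nd-last, ...).
Applying that to "plastic" gives "pcliats".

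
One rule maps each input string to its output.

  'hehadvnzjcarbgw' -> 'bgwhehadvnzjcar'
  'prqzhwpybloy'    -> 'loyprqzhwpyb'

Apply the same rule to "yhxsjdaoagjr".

In each case the input is transformed by: move the last 3 characters to the front (rotate right by 3).
On "yhxsjdaoagjr" that produces "gjryhxsjdaoa".

gjryhxsjdaoa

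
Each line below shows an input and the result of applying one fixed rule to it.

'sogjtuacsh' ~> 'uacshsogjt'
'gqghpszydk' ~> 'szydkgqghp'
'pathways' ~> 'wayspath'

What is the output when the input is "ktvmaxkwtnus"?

kwtnusktvmax

Each output is the input with this applied: swap the front and back halves of the string.
For "ktvmaxkwtnus" the result is "kwtnusktvmax".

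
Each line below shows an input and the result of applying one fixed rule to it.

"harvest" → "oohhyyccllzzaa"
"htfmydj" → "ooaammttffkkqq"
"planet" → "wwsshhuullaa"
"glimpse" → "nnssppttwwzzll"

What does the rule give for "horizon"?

oovvyyppggvvuu

The rule is to shift every letter 7 places forward in the alphabet (wrapping around), then double every character.
For "horizon", step one produces "ovypgvu"; step two turns that into "oovvyyppggvvuu".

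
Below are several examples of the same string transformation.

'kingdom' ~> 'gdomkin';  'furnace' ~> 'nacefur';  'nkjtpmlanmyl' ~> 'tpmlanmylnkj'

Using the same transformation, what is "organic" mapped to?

anicorg

In each case the input is transformed by: move the first 3 characters to the end (rotate left by 3).
Applying that to "organic" gives "anicorg".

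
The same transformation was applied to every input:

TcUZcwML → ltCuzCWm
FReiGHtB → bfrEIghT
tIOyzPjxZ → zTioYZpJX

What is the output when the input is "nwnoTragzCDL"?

The pattern: move the last character to the front, then flip the case of every letter.
Applying both steps to "nwnoTragzCDL": "LnwnoTragzCD", then "lNWNOtRAGZcd".

lNWNOtRAGZcd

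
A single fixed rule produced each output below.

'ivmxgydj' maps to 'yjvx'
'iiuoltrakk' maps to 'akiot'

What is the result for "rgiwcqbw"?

qwgw

The transformation: keep every other character starting from the second (positions 2nd, 4th, 6th, ...), then move the last 2 characters to the front (rotate right by 2).
Working it through for "rgiwcqbw": intermediate "gwqw", final "qwgw".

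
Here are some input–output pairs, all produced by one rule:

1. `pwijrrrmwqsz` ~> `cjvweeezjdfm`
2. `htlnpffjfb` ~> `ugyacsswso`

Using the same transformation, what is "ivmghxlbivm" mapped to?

The rule is to shift every letter 13 places forward in the alphabet (wrapping around) — i.e. ROT13.
So "ivmghxlbivm" becomes "viztukyoviz".

viztukyoviz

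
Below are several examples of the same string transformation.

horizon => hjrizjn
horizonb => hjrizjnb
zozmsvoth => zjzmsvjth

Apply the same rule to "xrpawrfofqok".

xrpawrfjfqjk

The pattern: replace every "o" with "j".
Applying that to "xrpawrfofqok" gives "xrpawrfjfqjk".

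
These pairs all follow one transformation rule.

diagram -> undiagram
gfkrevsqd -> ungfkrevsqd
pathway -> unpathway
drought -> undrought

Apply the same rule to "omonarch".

unomonarch

The transformation: prepend "un".
Applying that to "omonarch" gives "unomonarch".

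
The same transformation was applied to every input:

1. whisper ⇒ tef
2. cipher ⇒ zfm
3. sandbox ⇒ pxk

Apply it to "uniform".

The pattern: shift every letter 3 places backward in the alphabet (wrapping around), then keep only the first 3 characters.
Starting from "uniform": after the first operation, "rkfcloj"; after the second, "rkf".

rkf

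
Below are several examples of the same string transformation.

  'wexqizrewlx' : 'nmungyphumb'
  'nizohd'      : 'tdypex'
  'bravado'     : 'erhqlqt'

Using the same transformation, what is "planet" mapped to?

jfbqdu

The transformation: move the last character to the front, then shift every letter 10 places backward in the alphabet (wrapping around).
On "planet": the first step gives "tplane", and the second then gives "jfbqdu".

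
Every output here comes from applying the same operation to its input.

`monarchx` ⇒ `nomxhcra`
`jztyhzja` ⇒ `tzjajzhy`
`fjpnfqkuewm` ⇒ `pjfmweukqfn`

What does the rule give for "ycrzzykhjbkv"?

The rule is to reverse the string, then move the last 3 characters to the front (rotate right by 3).
Working it through for "ycrzzykhjbkv": intermediate "vkbjhkyzzrcy", final "rcyvkbjhkyzz".

rcyvkbjhkyzz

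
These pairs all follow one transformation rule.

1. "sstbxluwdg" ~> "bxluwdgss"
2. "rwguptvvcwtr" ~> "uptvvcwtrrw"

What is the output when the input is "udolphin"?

lphinud

What's happening: move the first 3 characters to the end (rotate left by 3), then delete the last character.
On "udolphin": the first step gives "lphinudo", and the second then gives "lphinud".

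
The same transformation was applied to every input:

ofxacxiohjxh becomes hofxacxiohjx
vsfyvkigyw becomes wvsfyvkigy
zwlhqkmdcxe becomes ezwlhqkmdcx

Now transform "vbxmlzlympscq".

The rule is to move the last character to the front.
"vbxmlzlympscq" → "qvbxmlzlympsc".

qvbxmlzlympsc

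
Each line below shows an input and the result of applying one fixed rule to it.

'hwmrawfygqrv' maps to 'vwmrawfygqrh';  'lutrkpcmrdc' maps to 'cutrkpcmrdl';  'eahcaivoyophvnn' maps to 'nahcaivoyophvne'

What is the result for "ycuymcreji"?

Rule — swap the first and last characters.
"ycuymcreji" → "icuymcrejy".

icuymcrejy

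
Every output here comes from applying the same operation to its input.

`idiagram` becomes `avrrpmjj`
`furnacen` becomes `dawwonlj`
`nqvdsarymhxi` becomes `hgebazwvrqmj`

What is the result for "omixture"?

gdcaxvrn

Looking at the pairs, the operation is to sort the characters into reverse alphabetical order, then shift every letter 9 places forward in the alphabet (wrapping around).
On "omixture": the first step gives "xutromie", and the second then gives "gdcaxvrn".
(Check on "nqvdsarymhxi": → "yxvsrqnmihda" → "hgebazwvrqmj" ✓)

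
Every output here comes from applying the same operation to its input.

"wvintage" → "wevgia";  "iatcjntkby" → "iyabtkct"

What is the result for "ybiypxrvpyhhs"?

What's happening: take characters alternately from the front and the back (1st, last, 2nd, 2nd-last, ...), then delete the last 2 characters.
Working it through for "ybiypxrvpyhhs": intermediate "ysbhihyyppxvr", final "ysbhihyyppx".

ysbhihyyppx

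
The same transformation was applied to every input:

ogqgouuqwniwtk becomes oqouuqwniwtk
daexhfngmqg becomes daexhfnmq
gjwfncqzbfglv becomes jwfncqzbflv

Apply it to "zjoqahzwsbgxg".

What's happening: remove every "g".
"zjoqahzwsbgxg" → "zjoqahzwsbx".

zjoqahzwsbx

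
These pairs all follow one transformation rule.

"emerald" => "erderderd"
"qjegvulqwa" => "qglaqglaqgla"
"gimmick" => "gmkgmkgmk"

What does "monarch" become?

mahmahmah

What's happening: keep one character in every 3, starting at position 1 (positions 1st, 4th, 7th, ...), then write the whole string 3 times in a row.
On "monarch": the first step gives "mah", and the second then gives "mahmahmah".
(Check on "gimmick": → "gmk" → "gmkgmkgmk" ✓)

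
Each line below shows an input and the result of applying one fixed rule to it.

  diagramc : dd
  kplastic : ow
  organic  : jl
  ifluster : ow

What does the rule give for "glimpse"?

lv

What's happening: keep one character in every 3, starting at position 3 (positions 3rd, 6th, 9th, ...), then shift every letter 3 places forward in the alphabet (wrapping around).
Starting from "glimpse": after the first operation, "is"; after the second, "lv".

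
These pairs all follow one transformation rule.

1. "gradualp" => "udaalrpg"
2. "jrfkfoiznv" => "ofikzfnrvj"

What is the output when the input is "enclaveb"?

alvcenbe

In each case the input is transformed by: take characters alternately from the front and the back (1st, last, 2nd, 2nd-last, ...), then reverse the string.
For "enclaveb", step one produces "ebnecvla"; step two turns that into "alvcenbe".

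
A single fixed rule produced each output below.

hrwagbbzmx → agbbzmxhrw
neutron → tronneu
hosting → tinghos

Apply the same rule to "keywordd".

What's happening: move the first 3 characters to the end (rotate left by 3).
Doing the same to "keywordd": "worddkey".

worddkey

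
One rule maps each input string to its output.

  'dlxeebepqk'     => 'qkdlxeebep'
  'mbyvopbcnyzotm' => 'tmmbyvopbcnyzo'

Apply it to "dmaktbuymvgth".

The rule is to move the last 2 characters to the front (rotate right by 2).
On "dmaktbuymvgth" that produces "thdmaktbuymvg".

thdmaktbuymvg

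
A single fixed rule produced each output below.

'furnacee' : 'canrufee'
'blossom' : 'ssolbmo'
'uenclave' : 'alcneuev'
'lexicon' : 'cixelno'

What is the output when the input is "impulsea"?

slupmiae

The rule is to move the last 2 characters to the front (rotate right by 2), then reverse the string.
Working it through for "impulsea": intermediate "eaimpuls", final "slupmiae".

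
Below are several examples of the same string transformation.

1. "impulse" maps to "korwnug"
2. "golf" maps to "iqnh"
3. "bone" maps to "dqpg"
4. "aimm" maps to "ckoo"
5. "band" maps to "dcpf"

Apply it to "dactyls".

The transformation: shift every letter 2 places forward in the alphabet (wrapping around).
Applying that to "dactyls" gives "fcevanu".

fcevanu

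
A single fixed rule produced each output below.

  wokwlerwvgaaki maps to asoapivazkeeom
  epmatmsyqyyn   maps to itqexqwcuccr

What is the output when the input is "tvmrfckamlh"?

xzqvjgoeqpl

In each case the input is transformed by: shift every letter 4 places forward in the alphabet (wrapping around).
"tvmrfckamlh" → "xzqvjgoeqpl".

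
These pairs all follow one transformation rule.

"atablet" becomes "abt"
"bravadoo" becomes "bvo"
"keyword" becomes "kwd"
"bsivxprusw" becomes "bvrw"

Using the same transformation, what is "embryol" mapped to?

The transformation: keep one character in every 3, starting at position 1 (positions 1st, 4th, 7th, ...).
For "embryol" the result is "erl".

erl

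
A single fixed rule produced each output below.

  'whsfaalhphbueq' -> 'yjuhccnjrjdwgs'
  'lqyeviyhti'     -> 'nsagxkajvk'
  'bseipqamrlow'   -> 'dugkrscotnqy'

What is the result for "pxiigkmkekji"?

The pattern: shift every letter 2 places forward in the alphabet (wrapping around).
So "pxiigkmkekji" becomes "rzkkimomgmlk".

rzkkimomgmlk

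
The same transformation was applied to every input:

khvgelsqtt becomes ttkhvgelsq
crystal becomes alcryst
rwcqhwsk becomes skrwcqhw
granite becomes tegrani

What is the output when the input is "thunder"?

erthund

The pattern: move the last 2 characters to the front (rotate right by 2).
So "thunder" becomes "erthund".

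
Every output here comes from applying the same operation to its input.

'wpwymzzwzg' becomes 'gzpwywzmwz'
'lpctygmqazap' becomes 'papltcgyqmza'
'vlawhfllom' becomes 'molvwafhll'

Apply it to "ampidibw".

wbmaipid

The pattern: move the last 2 characters to the front (rotate right by 2), then swap each adjacent pair of characters (1↔2, 3↔4, ...).
On "ampidibw" that produces "wbmaipid".
(Check on "vlawhfllom": → "omvlawhfll" → "molvwafhll" ✓)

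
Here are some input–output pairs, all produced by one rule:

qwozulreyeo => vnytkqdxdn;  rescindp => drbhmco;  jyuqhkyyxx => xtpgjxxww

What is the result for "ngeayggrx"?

fdzxffqw

The pattern: delete the first character, then shift every letter 1 place backward in the alphabet (wrapping around).
"ngeayggrx" → "fdzxffqw".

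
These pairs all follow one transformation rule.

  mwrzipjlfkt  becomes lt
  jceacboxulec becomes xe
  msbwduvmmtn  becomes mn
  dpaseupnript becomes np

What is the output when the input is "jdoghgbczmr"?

cr

Each output is the input with this applied: keep one character in every 3, starting at position 2 (positions 2nd, 5th, 8th, ...), then delete the first 2 characters.
On "jdoghgbczmr": the first step gives "dhcr", and the second then gives "cr".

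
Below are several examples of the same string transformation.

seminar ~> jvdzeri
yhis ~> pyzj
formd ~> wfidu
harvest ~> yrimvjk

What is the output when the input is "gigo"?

xzxf

The transformation: shift every letter 9 places backward in the alphabet (wrapping around).
So "gigo" becomes "xzxf".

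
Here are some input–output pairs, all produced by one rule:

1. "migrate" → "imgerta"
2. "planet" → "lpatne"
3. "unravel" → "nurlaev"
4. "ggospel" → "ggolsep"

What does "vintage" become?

Each output is the input with this applied: move the first character to the end, then take characters alternately from the front and the back (1st, last, 2nd, 2nd-last, ...).
On "vintage" that produces "ivnetga".

ivnetga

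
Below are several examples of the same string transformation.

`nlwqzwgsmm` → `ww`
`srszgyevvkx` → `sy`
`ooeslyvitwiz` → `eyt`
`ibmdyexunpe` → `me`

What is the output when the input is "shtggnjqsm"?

The transformation: delete the last 3 characters, then keep one character in every 3, starting at position 3 (positions 3rd, 6th, 9th, ...).
Working it through for "shtggnjqsm": intermediate "shtggnj", final "tn".
(Check on "srszgyevvkx": → "srszgyev" → "sy" ✓)

tn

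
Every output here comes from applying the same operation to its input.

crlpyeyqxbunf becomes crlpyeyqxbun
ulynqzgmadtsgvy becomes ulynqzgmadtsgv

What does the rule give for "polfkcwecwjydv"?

Looking at the pairs, the operation is to delete the last character.
So "polfkcwecwjydv" becomes "polfkcwecwjyd".

polfkcwecwjyd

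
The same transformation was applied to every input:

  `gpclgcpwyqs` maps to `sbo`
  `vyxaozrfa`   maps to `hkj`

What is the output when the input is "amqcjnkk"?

myc

Looking at the pairs, the operation is to shift every letter 12 places forward in the alphabet (wrapping around), then keep only the first 3 characters.
Applying both steps to "amqcjnkk": "mycovzww", then "myc".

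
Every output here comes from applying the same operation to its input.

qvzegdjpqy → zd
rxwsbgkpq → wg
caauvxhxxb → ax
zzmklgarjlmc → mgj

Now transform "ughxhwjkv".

hw

In each case the input is transformed by: keep one character in every 3, starting at position 3 (positions 3rd, 6th, 9th, ...), then delete the last character.
Applying both steps to "ughxhwjkv": "hwv", then "hw".
(Check on "caauvxhxxb": → "axx" → "ax" ✓)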